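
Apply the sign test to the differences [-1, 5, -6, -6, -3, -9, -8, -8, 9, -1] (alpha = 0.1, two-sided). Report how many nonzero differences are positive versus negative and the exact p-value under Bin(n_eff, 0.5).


Step 1: Discard zero differences. Original n = 10; n_eff = number of nonzero differences = 10.
Nonzero differences (with sign): -1, +5, -6, -6, -3, -9, -8, -8, +9, -1
Step 2: Count signs: positive = 2, negative = 8.
Step 3: Under H0: P(positive) = 0.5, so the number of positives S ~ Bin(10, 0.5).
Step 4: Two-sided exact p-value = sum of Bin(10,0.5) probabilities at or below the observed probability = 0.109375.
Step 5: alpha = 0.1. fail to reject H0.

n_eff = 10, pos = 2, neg = 8, p = 0.109375, fail to reject H0.


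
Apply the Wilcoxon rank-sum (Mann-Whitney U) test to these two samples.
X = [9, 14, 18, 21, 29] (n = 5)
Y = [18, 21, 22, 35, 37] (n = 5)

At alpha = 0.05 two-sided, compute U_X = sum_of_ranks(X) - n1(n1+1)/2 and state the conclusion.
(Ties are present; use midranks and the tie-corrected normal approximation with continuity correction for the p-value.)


Step 1: Combine and sort all 10 observations; assign midranks.
sorted (value, group): (9,X), (14,X), (18,X), (18,Y), (21,X), (21,Y), (22,Y), (29,X), (35,Y), (37,Y)
ranks: 9->1, 14->2, 18->3.5, 18->3.5, 21->5.5, 21->5.5, 22->7, 29->8, 35->9, 37->10
Step 2: Rank sum for X: R1 = 1 + 2 + 3.5 + 5.5 + 8 = 20.
Step 3: U_X = R1 - n1(n1+1)/2 = 20 - 5*6/2 = 20 - 15 = 5.
       U_Y = n1*n2 - U_X = 25 - 5 = 20.
Step 4: Ties are present, so use the tie-corrected normal approximation (with continuity correction) for the p-value.
Step 5: p-value = 0.141238; compare to alpha = 0.05. fail to reject H0.

U_X = 5, p = 0.141238, fail to reject H0 at alpha = 0.05.


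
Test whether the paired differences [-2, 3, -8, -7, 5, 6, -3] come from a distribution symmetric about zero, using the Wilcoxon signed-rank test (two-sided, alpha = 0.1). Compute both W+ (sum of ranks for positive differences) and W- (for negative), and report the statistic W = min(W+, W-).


Step 1: Drop any zero differences (none here) and take |d_i|.
|d| = [2, 3, 8, 7, 5, 6, 3]
Step 2: Midrank |d_i| (ties get averaged ranks).
ranks: |2|->1, |3|->2.5, |8|->7, |7|->6, |5|->4, |6|->5, |3|->2.5
Step 3: Attach original signs; sum ranks with positive sign and with negative sign.
W+ = 2.5 + 4 + 5 = 11.5
W- = 1 + 7 + 6 + 2.5 = 16.5
(Check: W+ + W- = 28 should equal n(n+1)/2 = 28.)
Step 4: Test statistic W = min(W+, W-) = 11.5.
Step 5: Ties in |d|, so use the tie-corrected normal approximation.
        E[W] = n(n+1)/4 = 7*8/4 = 14.
        Tie groups: |d|=3 (t=2); sum(t^3 - t) = 6.
        Var[W] = n(n+1)(2n+1)/24 - sum(t^3-t)/48 = 840/24 - 6/48 = 34.875.
        z = (W - E[W]) / sqrt(Var[W]) = (11.5 - 14) / 5.9055 = -0.4233.
        Two-sided p = 2*Phi(z) = 0.672052.
Step 6: alpha = 0.1. fail to reject H0.

W+ = 11.5, W- = 16.5, W = min = 11.5, p = 0.672052, fail to reject H0.


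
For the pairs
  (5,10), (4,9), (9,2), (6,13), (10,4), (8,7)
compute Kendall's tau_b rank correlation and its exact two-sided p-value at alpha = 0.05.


Step 1: Enumerate the 15 unordered pairs (i,j) with i<j and classify each by sign(x_j-x_i) * sign(y_j-y_i).
  (1,2):dx=-1,dy=-1->C; (1,3):dx=+4,dy=-8->D; (1,4):dx=+1,dy=+3->C; (1,5):dx=+5,dy=-6->D
  (1,6):dx=+3,dy=-3->D; (2,3):dx=+5,dy=-7->D; (2,4):dx=+2,dy=+4->C; (2,5):dx=+6,dy=-5->D
  (2,6):dx=+4,dy=-2->D; (3,4):dx=-3,dy=+11->D; (3,5):dx=+1,dy=+2->C; (3,6):dx=-1,dy=+5->D
  (4,5):dx=+4,dy=-9->D; (4,6):dx=+2,dy=-6->D; (5,6):dx=-2,dy=+3->D
Step 2: C = 4, D = 11, total pairs = 15.
Step 3: tau = (C - D)/(n(n-1)/2) = (4 - 11)/15 = -0.466667.
Step 4: Exact two-sided p-value (enumerate n! = 720 permutations of y under H0): p = 0.272222.
Step 5: alpha = 0.05. fail to reject H0.

tau_b = -0.4667 (C=4, D=11), p = 0.272222, fail to reject H0.


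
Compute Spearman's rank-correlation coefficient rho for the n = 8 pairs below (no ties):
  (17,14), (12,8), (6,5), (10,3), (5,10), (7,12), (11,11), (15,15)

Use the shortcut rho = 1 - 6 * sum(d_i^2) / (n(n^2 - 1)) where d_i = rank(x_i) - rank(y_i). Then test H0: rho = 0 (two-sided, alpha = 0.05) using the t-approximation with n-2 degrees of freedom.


Step 1: Rank x and y separately (midranks; no ties here).
rank(x): 17->8, 12->6, 6->2, 10->4, 5->1, 7->3, 11->5, 15->7
rank(y): 14->7, 8->3, 5->2, 3->1, 10->4, 12->6, 11->5, 15->8
Step 2: d_i = R_x(i) - R_y(i); compute d_i^2.
  (8-7)^2=1, (6-3)^2=9, (2-2)^2=0, (4-1)^2=9, (1-4)^2=9, (3-6)^2=9, (5-5)^2=0, (7-8)^2=1
sum(d^2) = 38.
Step 3: rho = 1 - 6*38 / (8*(8^2 - 1)) = 1 - 228/504 = 0.547619.
Step 4: Under H0, t = rho * sqrt((n-2)/(1-rho^2)) = 1.6031 ~ t(6).
Step 5: Two-sided p-value from the t-distribution with 6 df = 0.160026.
Step 6: alpha = 0.05. fail to reject H0.

rho = 0.5476, p = 0.160026, fail to reject H0 at alpha = 0.05.


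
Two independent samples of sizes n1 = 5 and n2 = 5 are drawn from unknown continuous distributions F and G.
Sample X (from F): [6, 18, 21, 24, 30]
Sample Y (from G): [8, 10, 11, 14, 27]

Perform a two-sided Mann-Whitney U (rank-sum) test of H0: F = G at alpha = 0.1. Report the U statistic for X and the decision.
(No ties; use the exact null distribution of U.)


Step 1: Combine and sort all 10 observations; assign midranks.
sorted (value, group): (6,X), (8,Y), (10,Y), (11,Y), (14,Y), (18,X), (21,X), (24,X), (27,Y), (30,X)
ranks: 6->1, 8->2, 10->3, 11->4, 14->5, 18->6, 21->7, 24->8, 27->9, 30->10
Step 2: Rank sum for X: R1 = 1 + 6 + 7 + 8 + 10 = 32.
Step 3: U_X = R1 - n1(n1+1)/2 = 32 - 5*6/2 = 32 - 15 = 17.
       U_Y = n1*n2 - U_X = 25 - 17 = 8.
Step 4: No ties, so the exact null distribution of U (based on enumerating the C(10,5) = 252 equally likely rank assignments) gives the two-sided p-value.
Step 5: p-value = 0.420635; compare to alpha = 0.1. fail to reject H0.

U_X = 17, p = 0.420635, fail to reject H0 at alpha = 0.1.


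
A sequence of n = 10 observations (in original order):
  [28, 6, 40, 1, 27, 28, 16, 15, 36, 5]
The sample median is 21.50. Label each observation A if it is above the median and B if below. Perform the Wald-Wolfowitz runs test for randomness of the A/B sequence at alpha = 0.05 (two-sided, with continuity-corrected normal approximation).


Step 1: Compute median = 21.50; label A = above, B = below.
Labels in order: ABABAABBAB  (n_A = 5, n_B = 5)
Step 2: Count runs R = 8.
Step 3: Under H0 (random ordering), E[R] = 2*n_A*n_B/(n_A+n_B) + 1 = 2*5*5/10 + 1 = 6.0000.
        Var[R] = 2*n_A*n_B*(2*n_A*n_B - n_A - n_B) / ((n_A+n_B)^2 * (n_A+n_B-1)) = 2000/900 = 2.2222.
        SD[R] = 1.4907.
Step 4: Continuity-corrected z = (R - 0.5 - E[R]) / SD[R] = (8 - 0.5 - 6.0000) / 1.4907 = 1.0062.
Step 5: Two-sided p-value via normal approximation = 2*(1 - Phi(|z|)) = 0.314305.
Step 6: alpha = 0.05. fail to reject H0.

R = 8, z = 1.0062, p = 0.314305, fail to reject H0.


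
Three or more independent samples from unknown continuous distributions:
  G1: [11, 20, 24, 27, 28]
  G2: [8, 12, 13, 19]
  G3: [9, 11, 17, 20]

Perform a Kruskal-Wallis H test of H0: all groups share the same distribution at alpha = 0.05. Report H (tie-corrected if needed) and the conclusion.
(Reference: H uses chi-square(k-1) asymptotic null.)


Step 1: Combine all N = 13 observations and assign midranks.
sorted (value, group, rank): (8,G2,1), (9,G3,2), (11,G1,3.5), (11,G3,3.5), (12,G2,5), (13,G2,6), (17,G3,7), (19,G2,8), (20,G1,9.5), (20,G3,9.5), (24,G1,11), (27,G1,12), (28,G1,13)
Step 2: Sum ranks within each group.
R_1 = 49 (n_1 = 5)
R_2 = 20 (n_2 = 4)
R_3 = 22 (n_3 = 4)
Step 3: H = 12/(N(N+1)) * sum(R_i^2/n_i) - 3(N+1)
     = 12/(13*14) * (49^2/5 + 20^2/4 + 22^2/4) - 3*14
     = 0.065934 * 701.2 - 42
     = 4.232967.
Step 4: Ties present; correction factor C = 1 - 12/(13^3 - 13) = 0.994505. Corrected H = 4.232967 / 0.994505 = 4.256354.
Step 5: Under H0, H ~ chi^2(2); p-value = 0.119054.
Step 6: alpha = 0.05. fail to reject H0.

H = 4.2564, df = 2, p = 0.119054, fail to reject H0.


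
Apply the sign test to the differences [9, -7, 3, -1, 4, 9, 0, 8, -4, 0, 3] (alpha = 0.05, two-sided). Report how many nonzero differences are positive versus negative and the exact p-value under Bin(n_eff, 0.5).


Step 1: Discard zero differences. Original n = 11; n_eff = number of nonzero differences = 9.
Nonzero differences (with sign): +9, -7, +3, -1, +4, +9, +8, -4, +3
Step 2: Count signs: positive = 6, negative = 3.
Step 3: Under H0: P(positive) = 0.5, so the number of positives S ~ Bin(9, 0.5).
Step 4: Two-sided exact p-value = sum of Bin(9,0.5) probabilities at or below the observed probability = 0.507812.
Step 5: alpha = 0.05. fail to reject H0.

n_eff = 9, pos = 6, neg = 3, p = 0.507812, fail to reject H0.


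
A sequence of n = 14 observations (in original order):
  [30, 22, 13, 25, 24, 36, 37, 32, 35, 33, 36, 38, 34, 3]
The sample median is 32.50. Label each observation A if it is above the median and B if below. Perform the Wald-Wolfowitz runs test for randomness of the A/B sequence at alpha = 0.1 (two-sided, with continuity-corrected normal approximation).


Step 1: Compute median = 32.50; label A = above, B = below.
Labels in order: BBBBBAABAAAAAB  (n_A = 7, n_B = 7)
Step 2: Count runs R = 5.
Step 3: Under H0 (random ordering), E[R] = 2*n_A*n_B/(n_A+n_B) + 1 = 2*7*7/14 + 1 = 8.0000.
        Var[R] = 2*n_A*n_B*(2*n_A*n_B - n_A - n_B) / ((n_A+n_B)^2 * (n_A+n_B-1)) = 8232/2548 = 3.2308.
        SD[R] = 1.7974.
Step 4: Continuity-corrected z = (R + 0.5 - E[R]) / SD[R] = (5 + 0.5 - 8.0000) / 1.7974 = -1.3909.
Step 5: Two-sided p-value via normal approximation = 2*(1 - Phi(|z|)) = 0.164264.
Step 6: alpha = 0.1. fail to reject H0.

R = 5, z = -1.3909, p = 0.164264, fail to reject H0.


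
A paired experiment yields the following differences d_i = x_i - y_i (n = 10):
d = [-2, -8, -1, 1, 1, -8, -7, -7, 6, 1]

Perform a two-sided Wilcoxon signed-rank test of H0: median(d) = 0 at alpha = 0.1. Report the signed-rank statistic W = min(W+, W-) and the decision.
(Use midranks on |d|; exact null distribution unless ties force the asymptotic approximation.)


Step 1: Drop any zero differences (none here) and take |d_i|.
|d| = [2, 8, 1, 1, 1, 8, 7, 7, 6, 1]
Step 2: Midrank |d_i| (ties get averaged ranks).
ranks: |2|->5, |8|->9.5, |1|->2.5, |1|->2.5, |1|->2.5, |8|->9.5, |7|->7.5, |7|->7.5, |6|->6, |1|->2.5
Step 3: Attach original signs; sum ranks with positive sign and with negative sign.
W+ = 2.5 + 2.5 + 6 + 2.5 = 13.5
W- = 5 + 9.5 + 2.5 + 9.5 + 7.5 + 7.5 = 41.5
(Check: W+ + W- = 55 should equal n(n+1)/2 = 55.)
Step 4: Test statistic W = min(W+, W-) = 13.5.
Step 5: Ties in |d|, so use the tie-corrected normal approximation.
        E[W] = n(n+1)/4 = 10*11/4 = 27.5.
        Tie groups: |d|=1 (t=4), |d|=7 (t=2), |d|=8 (t=2); sum(t^3 - t) = 72.
        Var[W] = n(n+1)(2n+1)/24 - sum(t^3-t)/48 = 2310/24 - 72/48 = 94.75.
        z = (W - E[W]) / sqrt(Var[W]) = (13.5 - 27.5) / 9.7340 = -1.4383.
        Two-sided p = 2*Phi(z) = 0.150359.
Step 6: alpha = 0.1. fail to reject H0.

W+ = 13.5, W- = 41.5, W = min = 13.5, p = 0.150359, fail to reject H0.


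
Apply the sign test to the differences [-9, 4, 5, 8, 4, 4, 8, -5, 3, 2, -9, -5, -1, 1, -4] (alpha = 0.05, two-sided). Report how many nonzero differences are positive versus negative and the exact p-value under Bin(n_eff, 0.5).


Step 1: Discard zero differences. Original n = 15; n_eff = number of nonzero differences = 15.
Nonzero differences (with sign): -9, +4, +5, +8, +4, +4, +8, -5, +3, +2, -9, -5, -1, +1, -4
Step 2: Count signs: positive = 9, negative = 6.
Step 3: Under H0: P(positive) = 0.5, so the number of positives S ~ Bin(15, 0.5).
Step 4: Two-sided exact p-value = sum of Bin(15,0.5) probabilities at or below the observed probability = 0.607239.
Step 5: alpha = 0.05. fail to reject H0.

n_eff = 15, pos = 9, neg = 6, p = 0.607239, fail to reject H0.


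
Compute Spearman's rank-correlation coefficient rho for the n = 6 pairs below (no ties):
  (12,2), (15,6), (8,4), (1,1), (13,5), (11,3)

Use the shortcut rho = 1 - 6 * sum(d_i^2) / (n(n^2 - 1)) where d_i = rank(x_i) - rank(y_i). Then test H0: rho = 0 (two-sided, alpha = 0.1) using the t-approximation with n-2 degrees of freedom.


Step 1: Rank x and y separately (midranks; no ties here).
rank(x): 12->4, 15->6, 8->2, 1->1, 13->5, 11->3
rank(y): 2->2, 6->6, 4->4, 1->1, 5->5, 3->3
Step 2: d_i = R_x(i) - R_y(i); compute d_i^2.
  (4-2)^2=4, (6-6)^2=0, (2-4)^2=4, (1-1)^2=0, (5-5)^2=0, (3-3)^2=0
sum(d^2) = 8.
Step 3: rho = 1 - 6*8 / (6*(6^2 - 1)) = 1 - 48/210 = 0.771429.
Step 4: Under H0, t = rho * sqrt((n-2)/(1-rho^2)) = 2.4247 ~ t(4).
Step 5: Two-sided p-value from the t-distribution with 4 df = 0.072397.
Step 6: alpha = 0.1. reject H0.

rho = 0.7714, p = 0.072397, reject H0 at alpha = 0.1.


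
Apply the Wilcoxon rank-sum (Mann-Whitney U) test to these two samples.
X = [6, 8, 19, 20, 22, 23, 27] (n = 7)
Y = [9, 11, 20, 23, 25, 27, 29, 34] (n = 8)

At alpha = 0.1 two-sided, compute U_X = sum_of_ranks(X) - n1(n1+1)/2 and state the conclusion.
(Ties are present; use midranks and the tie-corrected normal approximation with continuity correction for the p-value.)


Step 1: Combine and sort all 15 observations; assign midranks.
sorted (value, group): (6,X), (8,X), (9,Y), (11,Y), (19,X), (20,X), (20,Y), (22,X), (23,X), (23,Y), (25,Y), (27,X), (27,Y), (29,Y), (34,Y)
ranks: 6->1, 8->2, 9->3, 11->4, 19->5, 20->6.5, 20->6.5, 22->8, 23->9.5, 23->9.5, 25->11, 27->12.5, 27->12.5, 29->14, 34->15
Step 2: Rank sum for X: R1 = 1 + 2 + 5 + 6.5 + 8 + 9.5 + 12.5 = 44.5.
Step 3: U_X = R1 - n1(n1+1)/2 = 44.5 - 7*8/2 = 44.5 - 28 = 16.5.
       U_Y = n1*n2 - U_X = 56 - 16.5 = 39.5.
Step 4: Ties are present, so use the tie-corrected normal approximation (with continuity correction) for the p-value.
Step 5: p-value = 0.201805; compare to alpha = 0.1. fail to reject H0.

U_X = 16.5, p = 0.201805, fail to reject H0 at alpha = 0.1.


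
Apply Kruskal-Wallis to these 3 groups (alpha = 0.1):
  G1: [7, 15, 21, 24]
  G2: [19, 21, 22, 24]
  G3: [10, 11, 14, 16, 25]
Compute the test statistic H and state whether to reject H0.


Step 1: Combine all N = 13 observations and assign midranks.
sorted (value, group, rank): (7,G1,1), (10,G3,2), (11,G3,3), (14,G3,4), (15,G1,5), (16,G3,6), (19,G2,7), (21,G1,8.5), (21,G2,8.5), (22,G2,10), (24,G1,11.5), (24,G2,11.5), (25,G3,13)
Step 2: Sum ranks within each group.
R_1 = 26 (n_1 = 4)
R_2 = 37 (n_2 = 4)
R_3 = 28 (n_3 = 5)
Step 3: H = 12/(N(N+1)) * sum(R_i^2/n_i) - 3(N+1)
     = 12/(13*14) * (26^2/4 + 37^2/4 + 28^2/5) - 3*14
     = 0.065934 * 668.05 - 42
     = 2.047253.
Step 4: Ties present; correction factor C = 1 - 12/(13^3 - 13) = 0.994505. Corrected H = 2.047253 / 0.994505 = 2.058564.
Step 5: Under H0, H ~ chi^2(2); p-value = 0.357263.
Step 6: alpha = 0.1. fail to reject H0.

H = 2.0586, df = 2, p = 0.357263, fail to reject H0.


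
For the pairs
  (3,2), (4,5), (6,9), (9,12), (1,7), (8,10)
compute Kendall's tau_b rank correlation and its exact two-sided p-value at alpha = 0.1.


Step 1: Enumerate the 15 unordered pairs (i,j) with i<j and classify each by sign(x_j-x_i) * sign(y_j-y_i).
  (1,2):dx=+1,dy=+3->C; (1,3):dx=+3,dy=+7->C; (1,4):dx=+6,dy=+10->C; (1,5):dx=-2,dy=+5->D
  (1,6):dx=+5,dy=+8->C; (2,3):dx=+2,dy=+4->C; (2,4):dx=+5,dy=+7->C; (2,5):dx=-3,dy=+2->D
  (2,6):dx=+4,dy=+5->C; (3,4):dx=+3,dy=+3->C; (3,5):dx=-5,dy=-2->C; (3,6):dx=+2,dy=+1->C
  (4,5):dx=-8,dy=-5->C; (4,6):dx=-1,dy=-2->C; (5,6):dx=+7,dy=+3->C
Step 2: C = 13, D = 2, total pairs = 15.
Step 3: tau = (C - D)/(n(n-1)/2) = (13 - 2)/15 = 0.733333.
Step 4: Exact two-sided p-value (enumerate n! = 720 permutations of y under H0): p = 0.055556.
Step 5: alpha = 0.1. reject H0.

tau_b = 0.7333 (C=13, D=2), p = 0.055556, reject H0.


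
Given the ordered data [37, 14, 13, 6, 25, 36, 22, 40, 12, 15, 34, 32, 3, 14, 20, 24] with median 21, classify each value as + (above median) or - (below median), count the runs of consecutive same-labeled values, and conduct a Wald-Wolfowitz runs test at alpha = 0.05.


Step 1: Compute median = 21; label A = above, B = below.
Labels in order: ABBBAAAABBAABBBA  (n_A = 8, n_B = 8)
Step 2: Count runs R = 7.
Step 3: Under H0 (random ordering), E[R] = 2*n_A*n_B/(n_A+n_B) + 1 = 2*8*8/16 + 1 = 9.0000.
        Var[R] = 2*n_A*n_B*(2*n_A*n_B - n_A - n_B) / ((n_A+n_B)^2 * (n_A+n_B-1)) = 14336/3840 = 3.7333.
        SD[R] = 1.9322.
Step 4: Continuity-corrected z = (R + 0.5 - E[R]) / SD[R] = (7 + 0.5 - 9.0000) / 1.9322 = -0.7763.
Step 5: Two-sided p-value via normal approximation = 2*(1 - Phi(|z|)) = 0.437558.
Step 6: alpha = 0.05. fail to reject H0.

R = 7, z = -0.7763, p = 0.437558, fail to reject H0.


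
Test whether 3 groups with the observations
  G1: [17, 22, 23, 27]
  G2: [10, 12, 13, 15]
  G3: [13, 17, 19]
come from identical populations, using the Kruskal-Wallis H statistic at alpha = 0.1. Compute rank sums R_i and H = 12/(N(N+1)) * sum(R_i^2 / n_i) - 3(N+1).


Step 1: Combine all N = 11 observations and assign midranks.
sorted (value, group, rank): (10,G2,1), (12,G2,2), (13,G2,3.5), (13,G3,3.5), (15,G2,5), (17,G1,6.5), (17,G3,6.5), (19,G3,8), (22,G1,9), (23,G1,10), (27,G1,11)
Step 2: Sum ranks within each group.
R_1 = 36.5 (n_1 = 4)
R_2 = 11.5 (n_2 = 4)
R_3 = 18 (n_3 = 3)
Step 3: H = 12/(N(N+1)) * sum(R_i^2/n_i) - 3(N+1)
     = 12/(11*12) * (36.5^2/4 + 11.5^2/4 + 18^2/3) - 3*12
     = 0.090909 * 474.125 - 36
     = 7.102273.
Step 4: Ties present; correction factor C = 1 - 12/(11^3 - 11) = 0.990909. Corrected H = 7.102273 / 0.990909 = 7.167431.
Step 5: Under H0, H ~ chi^2(2); p-value = 0.027772.
Step 6: alpha = 0.1. reject H0.

H = 7.1674, df = 2, p = 0.027772, reject H0.


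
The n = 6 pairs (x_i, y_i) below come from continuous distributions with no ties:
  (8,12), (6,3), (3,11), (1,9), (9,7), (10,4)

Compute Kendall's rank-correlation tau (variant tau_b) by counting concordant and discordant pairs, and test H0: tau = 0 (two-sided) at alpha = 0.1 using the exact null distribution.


Step 1: Enumerate the 15 unordered pairs (i,j) with i<j and classify each by sign(x_j-x_i) * sign(y_j-y_i).
  (1,2):dx=-2,dy=-9->C; (1,3):dx=-5,dy=-1->C; (1,4):dx=-7,dy=-3->C; (1,5):dx=+1,dy=-5->D
  (1,6):dx=+2,dy=-8->D; (2,3):dx=-3,dy=+8->D; (2,4):dx=-5,dy=+6->D; (2,5):dx=+3,dy=+4->C
  (2,6):dx=+4,dy=+1->C; (3,4):dx=-2,dy=-2->C; (3,5):dx=+6,dy=-4->D; (3,6):dx=+7,dy=-7->D
  (4,5):dx=+8,dy=-2->D; (4,6):dx=+9,dy=-5->D; (5,6):dx=+1,dy=-3->D
Step 2: C = 6, D = 9, total pairs = 15.
Step 3: tau = (C - D)/(n(n-1)/2) = (6 - 9)/15 = -0.200000.
Step 4: Exact two-sided p-value (enumerate n! = 720 permutations of y under H0): p = 0.719444.
Step 5: alpha = 0.1. fail to reject H0.

tau_b = -0.2000 (C=6, D=9), p = 0.719444, fail to reject H0.


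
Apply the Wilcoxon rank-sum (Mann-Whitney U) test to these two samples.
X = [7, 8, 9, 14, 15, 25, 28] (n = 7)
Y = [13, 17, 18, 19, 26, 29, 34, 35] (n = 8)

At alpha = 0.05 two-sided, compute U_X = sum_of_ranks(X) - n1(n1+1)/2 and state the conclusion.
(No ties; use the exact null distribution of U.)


Step 1: Combine and sort all 15 observations; assign midranks.
sorted (value, group): (7,X), (8,X), (9,X), (13,Y), (14,X), (15,X), (17,Y), (18,Y), (19,Y), (25,X), (26,Y), (28,X), (29,Y), (34,Y), (35,Y)
ranks: 7->1, 8->2, 9->3, 13->4, 14->5, 15->6, 17->7, 18->8, 19->9, 25->10, 26->11, 28->12, 29->13, 34->14, 35->15
Step 2: Rank sum for X: R1 = 1 + 2 + 3 + 5 + 6 + 10 + 12 = 39.
Step 3: U_X = R1 - n1(n1+1)/2 = 39 - 7*8/2 = 39 - 28 = 11.
       U_Y = n1*n2 - U_X = 56 - 11 = 45.
Step 4: No ties, so the exact null distribution of U (based on enumerating the C(15,7) = 6435 equally likely rank assignments) gives the two-sided p-value.
Step 5: p-value = 0.054079; compare to alpha = 0.05. fail to reject H0.

U_X = 11, p = 0.054079, fail to reject H0 at alpha = 0.05.


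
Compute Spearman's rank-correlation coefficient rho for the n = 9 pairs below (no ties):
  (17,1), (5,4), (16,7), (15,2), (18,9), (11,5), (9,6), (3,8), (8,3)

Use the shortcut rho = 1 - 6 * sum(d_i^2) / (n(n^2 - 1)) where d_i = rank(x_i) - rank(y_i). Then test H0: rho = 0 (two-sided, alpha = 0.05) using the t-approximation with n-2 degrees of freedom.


Step 1: Rank x and y separately (midranks; no ties here).
rank(x): 17->8, 5->2, 16->7, 15->6, 18->9, 11->5, 9->4, 3->1, 8->3
rank(y): 1->1, 4->4, 7->7, 2->2, 9->9, 5->5, 6->6, 8->8, 3->3
Step 2: d_i = R_x(i) - R_y(i); compute d_i^2.
  (8-1)^2=49, (2-4)^2=4, (7-7)^2=0, (6-2)^2=16, (9-9)^2=0, (5-5)^2=0, (4-6)^2=4, (1-8)^2=49, (3-3)^2=0
sum(d^2) = 122.
Step 3: rho = 1 - 6*122 / (9*(9^2 - 1)) = 1 - 732/720 = -0.016667.
Step 4: Under H0, t = rho * sqrt((n-2)/(1-rho^2)) = -0.0441 ~ t(7).
Step 5: Two-sided p-value from the t-distribution with 7 df = 0.966055.
Step 6: alpha = 0.05. fail to reject H0.

rho = -0.0167, p = 0.966055, fail to reject H0 at alpha = 0.05.


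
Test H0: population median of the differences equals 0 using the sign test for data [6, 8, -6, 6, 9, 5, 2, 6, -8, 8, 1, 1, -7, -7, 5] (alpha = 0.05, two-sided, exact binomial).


Step 1: Discard zero differences. Original n = 15; n_eff = number of nonzero differences = 15.
Nonzero differences (with sign): +6, +8, -6, +6, +9, +5, +2, +6, -8, +8, +1, +1, -7, -7, +5
Step 2: Count signs: positive = 11, negative = 4.
Step 3: Under H0: P(positive) = 0.5, so the number of positives S ~ Bin(15, 0.5).
Step 4: Two-sided exact p-value = sum of Bin(15,0.5) probabilities at or below the observed probability = 0.118469.
Step 5: alpha = 0.05. fail to reject H0.

n_eff = 15, pos = 11, neg = 4, p = 0.118469, fail to reject H0.


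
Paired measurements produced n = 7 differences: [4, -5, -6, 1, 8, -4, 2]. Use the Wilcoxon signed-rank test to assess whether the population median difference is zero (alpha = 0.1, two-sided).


Step 1: Drop any zero differences (none here) and take |d_i|.
|d| = [4, 5, 6, 1, 8, 4, 2]
Step 2: Midrank |d_i| (ties get averaged ranks).
ranks: |4|->3.5, |5|->5, |6|->6, |1|->1, |8|->7, |4|->3.5, |2|->2
Step 3: Attach original signs; sum ranks with positive sign and with negative sign.
W+ = 3.5 + 1 + 7 + 2 = 13.5
W- = 5 + 6 + 3.5 = 14.5
(Check: W+ + W- = 28 should equal n(n+1)/2 = 28.)
Step 4: Test statistic W = min(W+, W-) = 13.5.
Step 5: Ties in |d|, so use the tie-corrected normal approximation.
        E[W] = n(n+1)/4 = 7*8/4 = 14.
        Tie groups: |d|=4 (t=2); sum(t^3 - t) = 6.
        Var[W] = n(n+1)(2n+1)/24 - sum(t^3-t)/48 = 840/24 - 6/48 = 34.875.
        z = (W - E[W]) / sqrt(Var[W]) = (13.5 - 14) / 5.9055 = -0.0847.
        Two-sided p = 2*Phi(z) = 0.932526.
Step 6: alpha = 0.1. fail to reject H0.

W+ = 13.5, W- = 14.5, W = min = 13.5, p = 0.932526, fail to reject H0.


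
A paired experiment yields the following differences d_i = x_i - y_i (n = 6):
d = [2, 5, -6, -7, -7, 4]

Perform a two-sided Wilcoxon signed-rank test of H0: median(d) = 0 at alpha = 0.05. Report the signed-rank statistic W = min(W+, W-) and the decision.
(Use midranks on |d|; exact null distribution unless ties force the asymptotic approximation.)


Step 1: Drop any zero differences (none here) and take |d_i|.
|d| = [2, 5, 6, 7, 7, 4]
Step 2: Midrank |d_i| (ties get averaged ranks).
ranks: |2|->1, |5|->3, |6|->4, |7|->5.5, |7|->5.5, |4|->2
Step 3: Attach original signs; sum ranks with positive sign and with negative sign.
W+ = 1 + 3 + 2 = 6
W- = 4 + 5.5 + 5.5 = 15
(Check: W+ + W- = 21 should equal n(n+1)/2 = 21.)
Step 4: Test statistic W = min(W+, W-) = 6.
Step 5: Ties in |d|, so use the tie-corrected normal approximation.
        E[W] = n(n+1)/4 = 6*7/4 = 10.5.
        Tie groups: |d|=7 (t=2); sum(t^3 - t) = 6.
        Var[W] = n(n+1)(2n+1)/24 - sum(t^3-t)/48 = 546/24 - 6/48 = 22.625.
        z = (W - E[W]) / sqrt(Var[W]) = (6 - 10.5) / 4.7566 = -0.9461.
        Two-sided p = 2*Phi(z) = 0.344118.
Step 6: alpha = 0.05. fail to reject H0.

W+ = 6, W- = 15, W = min = 6, p = 0.344118, fail to reject H0.


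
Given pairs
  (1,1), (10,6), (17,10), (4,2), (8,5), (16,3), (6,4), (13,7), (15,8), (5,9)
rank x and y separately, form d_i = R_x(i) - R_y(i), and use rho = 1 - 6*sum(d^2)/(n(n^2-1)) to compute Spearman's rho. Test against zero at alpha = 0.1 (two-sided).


Step 1: Rank x and y separately (midranks; no ties here).
rank(x): 1->1, 10->6, 17->10, 4->2, 8->5, 16->9, 6->4, 13->7, 15->8, 5->3
rank(y): 1->1, 6->6, 10->10, 2->2, 5->5, 3->3, 4->4, 7->7, 8->8, 9->9
Step 2: d_i = R_x(i) - R_y(i); compute d_i^2.
  (1-1)^2=0, (6-6)^2=0, (10-10)^2=0, (2-2)^2=0, (5-5)^2=0, (9-3)^2=36, (4-4)^2=0, (7-7)^2=0, (8-8)^2=0, (3-9)^2=36
sum(d^2) = 72.
Step 3: rho = 1 - 6*72 / (10*(10^2 - 1)) = 1 - 432/990 = 0.563636.
Step 4: Under H0, t = rho * sqrt((n-2)/(1-rho^2)) = 1.9300 ~ t(8).
Step 5: Two-sided p-value from the t-distribution with 8 df = 0.089724.
Step 6: alpha = 0.1. reject H0.

rho = 0.5636, p = 0.089724, reject H0 at alpha = 0.1.


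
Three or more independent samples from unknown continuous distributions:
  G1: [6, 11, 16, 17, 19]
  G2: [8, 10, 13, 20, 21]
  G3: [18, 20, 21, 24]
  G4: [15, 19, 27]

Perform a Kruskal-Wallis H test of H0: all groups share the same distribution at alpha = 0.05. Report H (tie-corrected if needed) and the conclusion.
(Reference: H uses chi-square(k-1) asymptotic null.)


Step 1: Combine all N = 17 observations and assign midranks.
sorted (value, group, rank): (6,G1,1), (8,G2,2), (10,G2,3), (11,G1,4), (13,G2,5), (15,G4,6), (16,G1,7), (17,G1,8), (18,G3,9), (19,G1,10.5), (19,G4,10.5), (20,G2,12.5), (20,G3,12.5), (21,G2,14.5), (21,G3,14.5), (24,G3,16), (27,G4,17)
Step 2: Sum ranks within each group.
R_1 = 30.5 (n_1 = 5)
R_2 = 37 (n_2 = 5)
R_3 = 52 (n_3 = 4)
R_4 = 33.5 (n_4 = 3)
Step 3: H = 12/(N(N+1)) * sum(R_i^2/n_i) - 3(N+1)
     = 12/(17*18) * (30.5^2/5 + 37^2/5 + 52^2/4 + 33.5^2/3) - 3*18
     = 0.039216 * 1509.93 - 54
     = 5.213072.
Step 4: Ties present; correction factor C = 1 - 18/(17^3 - 17) = 0.996324. Corrected H = 5.213072 / 0.996324 = 5.232308.
Step 5: Under H0, H ~ chi^2(3); p-value = 0.155556.
Step 6: alpha = 0.05. fail to reject H0.

H = 5.2323, df = 3, p = 0.155556, fail to reject H0.


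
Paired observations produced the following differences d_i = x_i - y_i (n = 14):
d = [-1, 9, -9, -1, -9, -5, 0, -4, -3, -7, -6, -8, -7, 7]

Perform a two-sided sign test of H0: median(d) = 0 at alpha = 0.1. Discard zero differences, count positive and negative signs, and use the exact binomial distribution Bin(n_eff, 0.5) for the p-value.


Step 1: Discard zero differences. Original n = 14; n_eff = number of nonzero differences = 13.
Nonzero differences (with sign): -1, +9, -9, -1, -9, -5, -4, -3, -7, -6, -8, -7, +7
Step 2: Count signs: positive = 2, negative = 11.
Step 3: Under H0: P(positive) = 0.5, so the number of positives S ~ Bin(13, 0.5).
Step 4: Two-sided exact p-value = sum of Bin(13,0.5) probabilities at or below the observed probability = 0.022461.
Step 5: alpha = 0.1. reject H0.

n_eff = 13, pos = 2, neg = 11, p = 0.022461, reject H0.


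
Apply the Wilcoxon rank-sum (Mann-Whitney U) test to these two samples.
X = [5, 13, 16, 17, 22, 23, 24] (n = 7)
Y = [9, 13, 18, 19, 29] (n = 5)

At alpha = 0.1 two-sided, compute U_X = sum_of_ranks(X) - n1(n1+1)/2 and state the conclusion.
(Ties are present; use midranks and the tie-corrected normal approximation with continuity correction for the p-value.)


Step 1: Combine and sort all 12 observations; assign midranks.
sorted (value, group): (5,X), (9,Y), (13,X), (13,Y), (16,X), (17,X), (18,Y), (19,Y), (22,X), (23,X), (24,X), (29,Y)
ranks: 5->1, 9->2, 13->3.5, 13->3.5, 16->5, 17->6, 18->7, 19->8, 22->9, 23->10, 24->11, 29->12
Step 2: Rank sum for X: R1 = 1 + 3.5 + 5 + 6 + 9 + 10 + 11 = 45.5.
Step 3: U_X = R1 - n1(n1+1)/2 = 45.5 - 7*8/2 = 45.5 - 28 = 17.5.
       U_Y = n1*n2 - U_X = 35 - 17.5 = 17.5.
Step 4: Ties are present, so use the tie-corrected normal approximation (with continuity correction) for the p-value.
Step 5: p-value = 1.000000; compare to alpha = 0.1. fail to reject H0.

U_X = 17.5, p = 1.000000, fail to reject H0 at alpha = 0.1.


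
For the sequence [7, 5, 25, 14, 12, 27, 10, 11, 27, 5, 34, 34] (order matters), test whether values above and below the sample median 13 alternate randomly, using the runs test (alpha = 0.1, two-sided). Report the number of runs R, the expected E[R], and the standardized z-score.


Step 1: Compute median = 13; label A = above, B = below.
Labels in order: BBAABABBABAA  (n_A = 6, n_B = 6)
Step 2: Count runs R = 8.
Step 3: Under H0 (random ordering), E[R] = 2*n_A*n_B/(n_A+n_B) + 1 = 2*6*6/12 + 1 = 7.0000.
        Var[R] = 2*n_A*n_B*(2*n_A*n_B - n_A - n_B) / ((n_A+n_B)^2 * (n_A+n_B-1)) = 4320/1584 = 2.7273.
        SD[R] = 1.6514.
Step 4: Continuity-corrected z = (R - 0.5 - E[R]) / SD[R] = (8 - 0.5 - 7.0000) / 1.6514 = 0.3028.
Step 5: Two-sided p-value via normal approximation = 2*(1 - Phi(|z|)) = 0.762069.
Step 6: alpha = 0.1. fail to reject H0.

R = 8, z = 0.3028, p = 0.762069, fail to reject H0.


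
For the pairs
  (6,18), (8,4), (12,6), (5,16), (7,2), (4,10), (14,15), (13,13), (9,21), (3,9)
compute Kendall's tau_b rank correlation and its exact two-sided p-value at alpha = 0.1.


Step 1: Enumerate the 45 unordered pairs (i,j) with i<j and classify each by sign(x_j-x_i) * sign(y_j-y_i).
  (1,2):dx=+2,dy=-14->D; (1,3):dx=+6,dy=-12->D; (1,4):dx=-1,dy=-2->C; (1,5):dx=+1,dy=-16->D
  (1,6):dx=-2,dy=-8->C; (1,7):dx=+8,dy=-3->D; (1,8):dx=+7,dy=-5->D; (1,9):dx=+3,dy=+3->C
  (1,10):dx=-3,dy=-9->C; (2,3):dx=+4,dy=+2->C; (2,4):dx=-3,dy=+12->D; (2,5):dx=-1,dy=-2->C
  (2,6):dx=-4,dy=+6->D; (2,7):dx=+6,dy=+11->C; (2,8):dx=+5,dy=+9->C; (2,9):dx=+1,dy=+17->C
  (2,10):dx=-5,dy=+5->D; (3,4):dx=-7,dy=+10->D; (3,5):dx=-5,dy=-4->C; (3,6):dx=-8,dy=+4->D
  (3,7):dx=+2,dy=+9->C; (3,8):dx=+1,dy=+7->C; (3,9):dx=-3,dy=+15->D; (3,10):dx=-9,dy=+3->D
  (4,5):dx=+2,dy=-14->D; (4,6):dx=-1,dy=-6->C; (4,7):dx=+9,dy=-1->D; (4,8):dx=+8,dy=-3->D
  (4,9):dx=+4,dy=+5->C; (4,10):dx=-2,dy=-7->C; (5,6):dx=-3,dy=+8->D; (5,7):dx=+7,dy=+13->C
  (5,8):dx=+6,dy=+11->C; (5,9):dx=+2,dy=+19->C; (5,10):dx=-4,dy=+7->D; (6,7):dx=+10,dy=+5->C
  (6,8):dx=+9,dy=+3->C; (6,9):dx=+5,dy=+11->C; (6,10):dx=-1,dy=-1->C; (7,8):dx=-1,dy=-2->C
  (7,9):dx=-5,dy=+6->D; (7,10):dx=-11,dy=-6->C; (8,9):dx=-4,dy=+8->D; (8,10):dx=-10,dy=-4->C
  (9,10):dx=-6,dy=-12->C
Step 2: C = 26, D = 19, total pairs = 45.
Step 3: tau = (C - D)/(n(n-1)/2) = (26 - 19)/45 = 0.155556.
Step 4: Exact two-sided p-value (enumerate n! = 3628800 permutations of y under H0): p = 0.600654.
Step 5: alpha = 0.1. fail to reject H0.

tau_b = 0.1556 (C=26, D=19), p = 0.600654, fail to reject H0.


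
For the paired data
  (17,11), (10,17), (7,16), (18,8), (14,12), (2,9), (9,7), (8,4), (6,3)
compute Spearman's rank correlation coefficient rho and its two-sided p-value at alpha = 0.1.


Step 1: Rank x and y separately (midranks; no ties here).
rank(x): 17->8, 10->6, 7->3, 18->9, 14->7, 2->1, 9->5, 8->4, 6->2
rank(y): 11->6, 17->9, 16->8, 8->4, 12->7, 9->5, 7->3, 4->2, 3->1
Step 2: d_i = R_x(i) - R_y(i); compute d_i^2.
  (8-6)^2=4, (6-9)^2=9, (3-8)^2=25, (9-4)^2=25, (7-7)^2=0, (1-5)^2=16, (5-3)^2=4, (4-2)^2=4, (2-1)^2=1
sum(d^2) = 88.
Step 3: rho = 1 - 6*88 / (9*(9^2 - 1)) = 1 - 528/720 = 0.266667.
Step 4: Under H0, t = rho * sqrt((n-2)/(1-rho^2)) = 0.7320 ~ t(7).
Step 5: Two-sided p-value from the t-distribution with 7 df = 0.487922.
Step 6: alpha = 0.1. fail to reject H0.

rho = 0.2667, p = 0.487922, fail to reject H0 at alpha = 0.1.


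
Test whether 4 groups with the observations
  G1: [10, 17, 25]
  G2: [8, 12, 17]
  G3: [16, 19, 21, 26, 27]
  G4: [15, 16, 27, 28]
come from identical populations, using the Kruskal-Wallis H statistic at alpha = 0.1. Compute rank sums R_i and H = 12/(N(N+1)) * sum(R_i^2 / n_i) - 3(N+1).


Step 1: Combine all N = 15 observations and assign midranks.
sorted (value, group, rank): (8,G2,1), (10,G1,2), (12,G2,3), (15,G4,4), (16,G3,5.5), (16,G4,5.5), (17,G1,7.5), (17,G2,7.5), (19,G3,9), (21,G3,10), (25,G1,11), (26,G3,12), (27,G3,13.5), (27,G4,13.5), (28,G4,15)
Step 2: Sum ranks within each group.
R_1 = 20.5 (n_1 = 3)
R_2 = 11.5 (n_2 = 3)
R_3 = 50 (n_3 = 5)
R_4 = 38 (n_4 = 4)
Step 3: H = 12/(N(N+1)) * sum(R_i^2/n_i) - 3(N+1)
     = 12/(15*16) * (20.5^2/3 + 11.5^2/3 + 50^2/5 + 38^2/4) - 3*16
     = 0.050000 * 1045.17 - 48
     = 4.258333.
Step 4: Ties present; correction factor C = 1 - 18/(15^3 - 15) = 0.994643. Corrected H = 4.258333 / 0.994643 = 4.281269.
Step 5: Under H0, H ~ chi^2(3); p-value = 0.232650.
Step 6: alpha = 0.1. fail to reject H0.

H = 4.2813, df = 3, p = 0.232650, fail to reject H0.


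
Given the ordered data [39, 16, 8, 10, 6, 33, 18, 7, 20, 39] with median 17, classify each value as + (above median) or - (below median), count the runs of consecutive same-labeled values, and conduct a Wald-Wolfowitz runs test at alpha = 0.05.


Step 1: Compute median = 17; label A = above, B = below.
Labels in order: ABBBBAABAA  (n_A = 5, n_B = 5)
Step 2: Count runs R = 5.
Step 3: Under H0 (random ordering), E[R] = 2*n_A*n_B/(n_A+n_B) + 1 = 2*5*5/10 + 1 = 6.0000.
        Var[R] = 2*n_A*n_B*(2*n_A*n_B - n_A - n_B) / ((n_A+n_B)^2 * (n_A+n_B-1)) = 2000/900 = 2.2222.
        SD[R] = 1.4907.
Step 4: Continuity-corrected z = (R + 0.5 - E[R]) / SD[R] = (5 + 0.5 - 6.0000) / 1.4907 = -0.3354.
Step 5: Two-sided p-value via normal approximation = 2*(1 - Phi(|z|)) = 0.737316.
Step 6: alpha = 0.05. fail to reject H0.

R = 5, z = -0.3354, p = 0.737316, fail to reject H0.


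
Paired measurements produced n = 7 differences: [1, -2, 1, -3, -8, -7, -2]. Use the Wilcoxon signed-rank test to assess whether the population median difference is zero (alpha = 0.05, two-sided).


Step 1: Drop any zero differences (none here) and take |d_i|.
|d| = [1, 2, 1, 3, 8, 7, 2]
Step 2: Midrank |d_i| (ties get averaged ranks).
ranks: |1|->1.5, |2|->3.5, |1|->1.5, |3|->5, |8|->7, |7|->6, |2|->3.5
Step 3: Attach original signs; sum ranks with positive sign and with negative sign.
W+ = 1.5 + 1.5 = 3
W- = 3.5 + 5 + 7 + 6 + 3.5 = 25
(Check: W+ + W- = 28 should equal n(n+1)/2 = 28.)
Step 4: Test statistic W = min(W+, W-) = 3.
Step 5: Ties in |d|, so use the tie-corrected normal approximation.
        E[W] = n(n+1)/4 = 7*8/4 = 14.
        Tie groups: |d|=1 (t=2), |d|=2 (t=2); sum(t^3 - t) = 12.
        Var[W] = n(n+1)(2n+1)/24 - sum(t^3-t)/48 = 840/24 - 12/48 = 34.75.
        z = (W - E[W]) / sqrt(Var[W]) = (3 - 14) / 5.8949 = -1.8660.
        Two-sided p = 2*Phi(z) = 0.062039.
Step 6: alpha = 0.05. fail to reject H0.

W+ = 3, W- = 25, W = min = 3, p = 0.062039, fail to reject H0.


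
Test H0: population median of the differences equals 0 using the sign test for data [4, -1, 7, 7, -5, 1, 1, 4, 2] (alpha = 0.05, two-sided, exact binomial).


Step 1: Discard zero differences. Original n = 9; n_eff = number of nonzero differences = 9.
Nonzero differences (with sign): +4, -1, +7, +7, -5, +1, +1, +4, +2
Step 2: Count signs: positive = 7, negative = 2.
Step 3: Under H0: P(positive) = 0.5, so the number of positives S ~ Bin(9, 0.5).
Step 4: Two-sided exact p-value = sum of Bin(9,0.5) probabilities at or below the observed probability = 0.179688.
Step 5: alpha = 0.05. fail to reject H0.

n_eff = 9, pos = 7, neg = 2, p = 0.179688, fail to reject H0.


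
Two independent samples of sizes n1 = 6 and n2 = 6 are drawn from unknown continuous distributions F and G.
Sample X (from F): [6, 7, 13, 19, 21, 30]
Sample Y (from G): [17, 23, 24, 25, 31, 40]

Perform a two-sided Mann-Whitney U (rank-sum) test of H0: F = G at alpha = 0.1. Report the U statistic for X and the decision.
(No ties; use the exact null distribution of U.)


Step 1: Combine and sort all 12 observations; assign midranks.
sorted (value, group): (6,X), (7,X), (13,X), (17,Y), (19,X), (21,X), (23,Y), (24,Y), (25,Y), (30,X), (31,Y), (40,Y)
ranks: 6->1, 7->2, 13->3, 17->4, 19->5, 21->6, 23->7, 24->8, 25->9, 30->10, 31->11, 40->12
Step 2: Rank sum for X: R1 = 1 + 2 + 3 + 5 + 6 + 10 = 27.
Step 3: U_X = R1 - n1(n1+1)/2 = 27 - 6*7/2 = 27 - 21 = 6.
       U_Y = n1*n2 - U_X = 36 - 6 = 30.
Step 4: No ties, so the exact null distribution of U (based on enumerating the C(12,6) = 924 equally likely rank assignments) gives the two-sided p-value.
Step 5: p-value = 0.064935; compare to alpha = 0.1. reject H0.

U_X = 6, p = 0.064935, reject H0 at alpha = 0.1.


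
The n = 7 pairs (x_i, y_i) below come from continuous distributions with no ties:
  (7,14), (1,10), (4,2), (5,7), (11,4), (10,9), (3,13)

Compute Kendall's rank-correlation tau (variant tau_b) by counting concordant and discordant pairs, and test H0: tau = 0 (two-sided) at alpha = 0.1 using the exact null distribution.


Step 1: Enumerate the 21 unordered pairs (i,j) with i<j and classify each by sign(x_j-x_i) * sign(y_j-y_i).
  (1,2):dx=-6,dy=-4->C; (1,3):dx=-3,dy=-12->C; (1,4):dx=-2,dy=-7->C; (1,5):dx=+4,dy=-10->D
  (1,6):dx=+3,dy=-5->D; (1,7):dx=-4,dy=-1->C; (2,3):dx=+3,dy=-8->D; (2,4):dx=+4,dy=-3->D
  (2,5):dx=+10,dy=-6->D; (2,6):dx=+9,dy=-1->D; (2,7):dx=+2,dy=+3->C; (3,4):dx=+1,dy=+5->C
  (3,5):dx=+7,dy=+2->C; (3,6):dx=+6,dy=+7->C; (3,7):dx=-1,dy=+11->D; (4,5):dx=+6,dy=-3->D
  (4,6):dx=+5,dy=+2->C; (4,7):dx=-2,dy=+6->D; (5,6):dx=-1,dy=+5->D; (5,7):dx=-8,dy=+9->D
  (6,7):dx=-7,dy=+4->D
Step 2: C = 9, D = 12, total pairs = 21.
Step 3: tau = (C - D)/(n(n-1)/2) = (9 - 12)/21 = -0.142857.
Step 4: Exact two-sided p-value (enumerate n! = 5040 permutations of y under H0): p = 0.772619.
Step 5: alpha = 0.1. fail to reject H0.

tau_b = -0.1429 (C=9, D=12), p = 0.772619, fail to reject H0.


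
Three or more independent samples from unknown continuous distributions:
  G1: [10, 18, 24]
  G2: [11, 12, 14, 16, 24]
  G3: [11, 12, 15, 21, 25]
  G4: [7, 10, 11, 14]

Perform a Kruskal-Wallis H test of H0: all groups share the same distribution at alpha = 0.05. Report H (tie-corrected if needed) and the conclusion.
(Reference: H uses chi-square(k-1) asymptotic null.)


Step 1: Combine all N = 17 observations and assign midranks.
sorted (value, group, rank): (7,G4,1), (10,G1,2.5), (10,G4,2.5), (11,G2,5), (11,G3,5), (11,G4,5), (12,G2,7.5), (12,G3,7.5), (14,G2,9.5), (14,G4,9.5), (15,G3,11), (16,G2,12), (18,G1,13), (21,G3,14), (24,G1,15.5), (24,G2,15.5), (25,G3,17)
Step 2: Sum ranks within each group.
R_1 = 31 (n_1 = 3)
R_2 = 49.5 (n_2 = 5)
R_3 = 54.5 (n_3 = 5)
R_4 = 18 (n_4 = 4)
Step 3: H = 12/(N(N+1)) * sum(R_i^2/n_i) - 3(N+1)
     = 12/(17*18) * (31^2/3 + 49.5^2/5 + 54.5^2/5 + 18^2/4) - 3*18
     = 0.039216 * 1485.43 - 54
     = 4.252288.
Step 4: Ties present; correction factor C = 1 - 48/(17^3 - 17) = 0.990196. Corrected H = 4.252288 / 0.990196 = 4.294389.
Step 5: Under H0, H ~ chi^2(3); p-value = 0.231380.
Step 6: alpha = 0.05. fail to reject H0.

H = 4.2944, df = 3, p = 0.231380, fail to reject H0.


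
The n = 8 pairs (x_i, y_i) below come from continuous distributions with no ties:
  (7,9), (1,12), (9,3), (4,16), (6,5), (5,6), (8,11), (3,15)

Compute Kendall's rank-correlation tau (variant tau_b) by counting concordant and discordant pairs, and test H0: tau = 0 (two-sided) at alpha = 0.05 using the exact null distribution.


Step 1: Enumerate the 28 unordered pairs (i,j) with i<j and classify each by sign(x_j-x_i) * sign(y_j-y_i).
  (1,2):dx=-6,dy=+3->D; (1,3):dx=+2,dy=-6->D; (1,4):dx=-3,dy=+7->D; (1,5):dx=-1,dy=-4->C
  (1,6):dx=-2,dy=-3->C; (1,7):dx=+1,dy=+2->C; (1,8):dx=-4,dy=+6->D; (2,3):dx=+8,dy=-9->D
  (2,4):dx=+3,dy=+4->C; (2,5):dx=+5,dy=-7->D; (2,6):dx=+4,dy=-6->D; (2,7):dx=+7,dy=-1->D
  (2,8):dx=+2,dy=+3->C; (3,4):dx=-5,dy=+13->D; (3,5):dx=-3,dy=+2->D; (3,6):dx=-4,dy=+3->D
  (3,7):dx=-1,dy=+8->D; (3,8):dx=-6,dy=+12->D; (4,5):dx=+2,dy=-11->D; (4,6):dx=+1,dy=-10->D
  (4,7):dx=+4,dy=-5->D; (4,8):dx=-1,dy=-1->C; (5,6):dx=-1,dy=+1->D; (5,7):dx=+2,dy=+6->C
  (5,8):dx=-3,dy=+10->D; (6,7):dx=+3,dy=+5->C; (6,8):dx=-2,dy=+9->D; (7,8):dx=-5,dy=+4->D
Step 2: C = 8, D = 20, total pairs = 28.
Step 3: tau = (C - D)/(n(n-1)/2) = (8 - 20)/28 = -0.428571.
Step 4: Exact two-sided p-value (enumerate n! = 40320 permutations of y under H0): p = 0.178869.
Step 5: alpha = 0.05. fail to reject H0.

tau_b = -0.4286 (C=8, D=20), p = 0.178869, fail to reject H0.


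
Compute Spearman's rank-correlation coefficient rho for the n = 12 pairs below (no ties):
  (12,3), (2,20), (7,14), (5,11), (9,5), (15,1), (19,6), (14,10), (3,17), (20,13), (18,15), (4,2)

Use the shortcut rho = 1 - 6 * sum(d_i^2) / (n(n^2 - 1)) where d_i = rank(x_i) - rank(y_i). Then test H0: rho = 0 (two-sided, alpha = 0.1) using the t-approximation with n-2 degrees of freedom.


Step 1: Rank x and y separately (midranks; no ties here).
rank(x): 12->7, 2->1, 7->5, 5->4, 9->6, 15->9, 19->11, 14->8, 3->2, 20->12, 18->10, 4->3
rank(y): 3->3, 20->12, 14->9, 11->7, 5->4, 1->1, 6->5, 10->6, 17->11, 13->8, 15->10, 2->2
Step 2: d_i = R_x(i) - R_y(i); compute d_i^2.
  (7-3)^2=16, (1-12)^2=121, (5-9)^2=16, (4-7)^2=9, (6-4)^2=4, (9-1)^2=64, (11-5)^2=36, (8-6)^2=4, (2-11)^2=81, (12-8)^2=16, (10-10)^2=0, (3-2)^2=1
sum(d^2) = 368.
Step 3: rho = 1 - 6*368 / (12*(12^2 - 1)) = 1 - 2208/1716 = -0.286713.
Step 4: Under H0, t = rho * sqrt((n-2)/(1-rho^2)) = -0.9464 ~ t(10).
Step 5: Two-sided p-value from the t-distribution with 10 df = 0.366251.
Step 6: alpha = 0.1. fail to reject H0.

rho = -0.2867, p = 0.366251, fail to reject H0 at alpha = 0.1.
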